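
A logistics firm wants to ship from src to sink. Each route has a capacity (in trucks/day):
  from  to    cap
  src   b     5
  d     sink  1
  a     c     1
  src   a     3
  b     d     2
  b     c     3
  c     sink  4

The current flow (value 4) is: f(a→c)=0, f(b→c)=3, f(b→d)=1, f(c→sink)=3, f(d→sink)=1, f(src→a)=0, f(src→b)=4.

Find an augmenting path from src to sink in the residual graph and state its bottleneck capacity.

src→a→c→sink, bottleneck 1

Residual along src→a→c→sink: src→a: 3, a→c: 1, c→sink: 1.
Bottleneck = min = 1.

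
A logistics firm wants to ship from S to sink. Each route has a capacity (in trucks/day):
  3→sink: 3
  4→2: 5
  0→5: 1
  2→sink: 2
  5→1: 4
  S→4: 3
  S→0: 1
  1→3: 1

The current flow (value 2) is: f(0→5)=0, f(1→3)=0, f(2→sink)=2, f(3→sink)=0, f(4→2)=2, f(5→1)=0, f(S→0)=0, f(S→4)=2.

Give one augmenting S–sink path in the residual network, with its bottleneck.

S→0→5→1→3→sink, bottleneck 1

Residual along S→0→5→1→3→sink: S→0: 1, 0→5: 1, 5→1: 4, 1→3: 1, 3→sink: 3.
Bottleneck = min = 1.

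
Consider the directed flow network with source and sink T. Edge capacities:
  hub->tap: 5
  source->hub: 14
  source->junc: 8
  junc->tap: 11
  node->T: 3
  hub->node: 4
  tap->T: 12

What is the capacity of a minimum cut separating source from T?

15

Max flow = 15 (via 3 augmenting paths).
In the residual at optimum, the set reachable from source is {hub, junc, node, source, tap}.
Cut edges: tap->T (cap 12), node->T (cap 3). Sum = 15.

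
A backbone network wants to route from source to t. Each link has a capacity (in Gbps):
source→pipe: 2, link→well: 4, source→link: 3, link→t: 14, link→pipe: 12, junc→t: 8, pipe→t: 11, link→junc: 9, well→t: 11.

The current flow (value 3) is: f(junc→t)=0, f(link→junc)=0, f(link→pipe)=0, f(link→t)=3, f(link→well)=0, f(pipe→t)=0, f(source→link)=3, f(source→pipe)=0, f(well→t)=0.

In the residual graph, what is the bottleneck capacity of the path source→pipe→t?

2

Residual capacities along the path: source→pipe: 2, pipe→t: 11.
Minimum is 2.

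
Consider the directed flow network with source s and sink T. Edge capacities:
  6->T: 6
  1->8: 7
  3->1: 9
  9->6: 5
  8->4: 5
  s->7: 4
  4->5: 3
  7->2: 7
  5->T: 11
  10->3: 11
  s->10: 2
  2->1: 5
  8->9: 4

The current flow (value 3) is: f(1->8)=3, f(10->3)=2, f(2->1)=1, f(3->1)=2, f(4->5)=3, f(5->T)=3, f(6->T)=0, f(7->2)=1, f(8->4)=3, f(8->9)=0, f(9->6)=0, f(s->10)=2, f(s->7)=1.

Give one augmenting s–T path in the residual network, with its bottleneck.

s->7->2->1->8->9->6->T, bottleneck 3

Residual along s->7->2->1->8->9->6->T: s->7: 3, 7->2: 6, 2->1: 4, 1->8: 4, 8->9: 4, 9->6: 5, 6->T: 6.
Bottleneck = min = 3.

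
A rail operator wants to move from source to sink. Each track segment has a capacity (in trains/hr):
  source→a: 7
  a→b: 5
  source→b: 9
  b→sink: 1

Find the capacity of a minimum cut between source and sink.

Max flow = 1 (via 1 augmenting path).
In the residual at optimum, the set reachable from source is {a, b, source}.
Cut edges: b→sink (cap 1). Sum = 1.

1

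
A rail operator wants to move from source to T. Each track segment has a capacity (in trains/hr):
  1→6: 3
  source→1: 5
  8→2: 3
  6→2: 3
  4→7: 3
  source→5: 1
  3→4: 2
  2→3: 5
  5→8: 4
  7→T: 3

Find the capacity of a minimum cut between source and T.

2

Max flow = 2 (via 1 augmenting path).
In the residual at optimum, the set reachable from source is {1, 2, 3, 5, 6, 8, source}.
Cut edges: 3→4 (cap 2). Sum = 2.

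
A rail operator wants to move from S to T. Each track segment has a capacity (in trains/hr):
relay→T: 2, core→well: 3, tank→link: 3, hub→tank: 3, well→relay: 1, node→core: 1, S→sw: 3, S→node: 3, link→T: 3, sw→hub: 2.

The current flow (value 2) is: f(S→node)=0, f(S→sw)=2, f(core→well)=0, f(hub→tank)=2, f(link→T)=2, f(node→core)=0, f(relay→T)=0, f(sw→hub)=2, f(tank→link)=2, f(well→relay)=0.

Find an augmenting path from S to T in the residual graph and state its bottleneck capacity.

S→node→core→well→relay→T, bottleneck 1

Residual along S→node→core→well→relay→T: S→node: 3, node→core: 1, core→well: 3, well→relay: 1, relay→T: 2.
Bottleneck = min = 1.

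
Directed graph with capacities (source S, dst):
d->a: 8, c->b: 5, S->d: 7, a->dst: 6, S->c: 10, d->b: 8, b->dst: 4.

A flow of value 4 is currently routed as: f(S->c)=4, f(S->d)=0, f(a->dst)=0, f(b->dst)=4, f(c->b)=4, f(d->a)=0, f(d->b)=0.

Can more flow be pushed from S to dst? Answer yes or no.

Yes

Residual path S->d->a->dst has bottleneck 6 > 0.
Pushing 6 along it raises the flow to 10, so the given flow is not maximum.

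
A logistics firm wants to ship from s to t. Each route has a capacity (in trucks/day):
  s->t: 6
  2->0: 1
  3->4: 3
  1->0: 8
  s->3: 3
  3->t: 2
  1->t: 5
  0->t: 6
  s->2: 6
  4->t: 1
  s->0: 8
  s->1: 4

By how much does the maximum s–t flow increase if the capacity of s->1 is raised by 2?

1

Original max flow = 19.
After raising cap(s->1), augmenting paths through that edge carry 1 more unit.
New max flow = 20. Increase = 1.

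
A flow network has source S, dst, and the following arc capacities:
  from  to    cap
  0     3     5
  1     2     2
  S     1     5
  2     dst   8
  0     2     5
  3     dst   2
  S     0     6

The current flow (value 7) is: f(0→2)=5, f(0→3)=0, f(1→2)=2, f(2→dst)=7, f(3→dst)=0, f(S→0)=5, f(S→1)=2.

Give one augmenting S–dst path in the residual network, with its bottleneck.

S→0→3→dst, bottleneck 1

Residual along S→0→3→dst: S→0: 1, 0→3: 5, 3→dst: 2.
Bottleneck = min = 1.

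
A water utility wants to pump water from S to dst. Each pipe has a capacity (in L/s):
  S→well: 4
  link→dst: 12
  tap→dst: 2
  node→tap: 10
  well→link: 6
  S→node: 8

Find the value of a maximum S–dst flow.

6

Augment S→well→link→dst: bottleneck 4. Total 4.
Augment S→node→tap→dst: bottleneck 2. Total 6.
No augmenting path remains in the residual graph.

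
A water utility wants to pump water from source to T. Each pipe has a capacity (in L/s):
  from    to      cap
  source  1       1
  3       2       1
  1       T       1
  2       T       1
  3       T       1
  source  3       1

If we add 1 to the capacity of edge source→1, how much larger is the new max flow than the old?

0

Original max flow = 2.
Even with extra capacity on source→1, another cut of capacity 2 remains binding.
New max flow = 2. Increase = 0.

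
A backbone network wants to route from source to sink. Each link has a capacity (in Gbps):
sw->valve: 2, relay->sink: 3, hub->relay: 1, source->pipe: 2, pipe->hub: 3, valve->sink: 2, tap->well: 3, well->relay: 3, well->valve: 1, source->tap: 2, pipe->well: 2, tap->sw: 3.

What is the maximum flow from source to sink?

Augment source->pipe->hub->relay->sink: bottleneck 1. Total 1.
Augment source->pipe->well->relay->sink: bottleneck 1. Total 2.
Augment source->tap->well->relay->sink: bottleneck 1. Total 3.
Augment source->tap->well->valve->sink: bottleneck 1. Total 4.
No augmenting path remains in the residual graph.

4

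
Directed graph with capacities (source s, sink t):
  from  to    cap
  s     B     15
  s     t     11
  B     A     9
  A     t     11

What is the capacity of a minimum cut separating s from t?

Max flow = 20 (via 2 augmenting paths).
In the residual at optimum, the set reachable from s is {B, s}.
Cut edges: s→t (cap 11), B→A (cap 9). Sum = 20.

20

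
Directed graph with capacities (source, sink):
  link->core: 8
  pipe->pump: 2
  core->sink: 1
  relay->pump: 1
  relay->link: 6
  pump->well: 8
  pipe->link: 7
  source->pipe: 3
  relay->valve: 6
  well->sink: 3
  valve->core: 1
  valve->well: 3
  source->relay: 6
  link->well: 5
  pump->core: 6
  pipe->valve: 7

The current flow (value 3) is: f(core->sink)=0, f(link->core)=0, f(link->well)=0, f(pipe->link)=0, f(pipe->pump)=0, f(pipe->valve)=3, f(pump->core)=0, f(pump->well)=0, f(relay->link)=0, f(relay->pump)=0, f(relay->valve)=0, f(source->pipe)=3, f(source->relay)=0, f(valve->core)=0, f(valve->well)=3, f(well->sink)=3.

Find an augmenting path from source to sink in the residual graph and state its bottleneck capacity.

Residual along source->relay->pump->core->sink: source->relay: 6, relay->pump: 1, pump->core: 6, core->sink: 1.
Bottleneck = min = 1.

source->relay->pump->core->sink, bottleneck 1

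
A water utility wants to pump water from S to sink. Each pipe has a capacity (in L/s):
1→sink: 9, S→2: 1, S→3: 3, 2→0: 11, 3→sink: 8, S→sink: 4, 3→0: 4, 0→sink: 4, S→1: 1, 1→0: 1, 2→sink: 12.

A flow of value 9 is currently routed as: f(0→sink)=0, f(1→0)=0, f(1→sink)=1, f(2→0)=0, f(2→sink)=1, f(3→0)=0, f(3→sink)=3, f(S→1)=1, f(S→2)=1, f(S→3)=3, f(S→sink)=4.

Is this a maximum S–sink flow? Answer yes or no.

Residual reachable from S: {S}; sink is not reachable.
Saturated cut: S→3, S→1, S→2, S→sink with total capacity 9 = current flow value. Flow is maximum.

Yes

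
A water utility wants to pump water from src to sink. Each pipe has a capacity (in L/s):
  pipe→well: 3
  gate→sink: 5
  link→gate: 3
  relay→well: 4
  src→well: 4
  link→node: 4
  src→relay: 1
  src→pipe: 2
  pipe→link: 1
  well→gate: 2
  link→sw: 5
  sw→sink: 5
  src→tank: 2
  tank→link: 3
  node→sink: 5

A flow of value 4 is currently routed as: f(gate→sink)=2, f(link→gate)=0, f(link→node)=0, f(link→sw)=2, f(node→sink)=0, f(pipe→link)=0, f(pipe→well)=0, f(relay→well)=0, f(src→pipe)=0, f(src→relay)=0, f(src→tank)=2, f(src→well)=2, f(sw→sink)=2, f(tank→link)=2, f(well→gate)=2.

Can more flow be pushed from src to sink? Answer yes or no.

Yes

Residual path src→pipe→link→sw→sink has bottleneck 1 > 0.
Pushing 1 along it raises the flow to 5, so the given flow is not maximum.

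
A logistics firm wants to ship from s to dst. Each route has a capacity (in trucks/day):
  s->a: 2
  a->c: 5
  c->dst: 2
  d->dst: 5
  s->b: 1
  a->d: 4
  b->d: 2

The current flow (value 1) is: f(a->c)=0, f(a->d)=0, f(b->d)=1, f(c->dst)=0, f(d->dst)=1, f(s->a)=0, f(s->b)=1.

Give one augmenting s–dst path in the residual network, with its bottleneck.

Residual along s->a->d->dst: s->a: 2, a->d: 4, d->dst: 4.
Bottleneck = min = 2.

s->a->d->dst, bottleneck 2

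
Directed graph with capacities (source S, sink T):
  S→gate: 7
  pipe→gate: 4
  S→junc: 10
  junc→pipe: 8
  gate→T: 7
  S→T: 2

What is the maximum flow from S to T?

9

Augment S→T: bottleneck 2. Total 2.
Augment S→gate→T: bottleneck 7. Total 9.
No augmenting path remains in the residual graph.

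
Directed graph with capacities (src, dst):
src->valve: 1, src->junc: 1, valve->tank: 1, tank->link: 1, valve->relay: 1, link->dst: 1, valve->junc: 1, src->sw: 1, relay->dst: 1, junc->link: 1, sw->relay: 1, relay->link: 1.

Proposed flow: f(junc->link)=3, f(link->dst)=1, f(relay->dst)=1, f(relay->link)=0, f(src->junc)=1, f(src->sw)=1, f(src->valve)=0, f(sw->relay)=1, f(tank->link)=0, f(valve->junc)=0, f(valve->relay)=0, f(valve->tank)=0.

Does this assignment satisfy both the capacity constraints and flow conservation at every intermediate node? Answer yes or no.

No

Capacity violated on junc->link: flow 3 > capacity 1.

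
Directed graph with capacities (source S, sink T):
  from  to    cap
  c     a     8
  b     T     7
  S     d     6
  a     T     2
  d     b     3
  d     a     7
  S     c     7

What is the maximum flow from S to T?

5

Augment S->d->b->T: bottleneck 3. Total 3.
Augment S->d->a->T: bottleneck 2. Total 5.
No augmenting path remains in the residual graph.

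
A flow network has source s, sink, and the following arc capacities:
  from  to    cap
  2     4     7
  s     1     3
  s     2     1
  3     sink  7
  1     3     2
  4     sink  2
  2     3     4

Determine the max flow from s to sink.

Augment s->2->4->sink: bottleneck 1. Total 1.
Augment s->1->3->sink: bottleneck 2. Total 3.
No augmenting path remains in the residual graph.

3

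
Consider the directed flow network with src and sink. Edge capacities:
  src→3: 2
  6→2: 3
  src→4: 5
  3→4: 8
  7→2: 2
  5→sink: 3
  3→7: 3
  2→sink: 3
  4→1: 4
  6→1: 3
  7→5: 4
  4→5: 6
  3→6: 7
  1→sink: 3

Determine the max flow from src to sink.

7

Augment src→4→5→sink: bottleneck 3. Total 3.
Augment src→4→1→sink: bottleneck 2. Total 5.
Augment src→3→7→2→sink: bottleneck 2. Total 7.
No augmenting path remains in the residual graph.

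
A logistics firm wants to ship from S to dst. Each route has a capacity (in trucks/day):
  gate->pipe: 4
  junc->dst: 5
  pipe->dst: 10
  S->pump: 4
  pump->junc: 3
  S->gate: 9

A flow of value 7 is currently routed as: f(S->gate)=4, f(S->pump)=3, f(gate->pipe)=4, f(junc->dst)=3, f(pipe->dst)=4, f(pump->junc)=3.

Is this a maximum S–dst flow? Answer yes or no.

Residual reachable from S: {S, gate, pump}; dst is not reachable.
Saturated cut: gate->pipe, pump->junc with total capacity 7 = current flow value. Flow is maximum.

Yes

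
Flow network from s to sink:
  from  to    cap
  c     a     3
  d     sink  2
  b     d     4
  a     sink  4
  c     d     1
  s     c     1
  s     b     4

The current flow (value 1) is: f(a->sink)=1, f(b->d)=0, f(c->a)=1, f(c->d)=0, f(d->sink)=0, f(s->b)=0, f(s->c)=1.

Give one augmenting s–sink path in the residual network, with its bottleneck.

s->b->d->sink, bottleneck 2

Residual along s->b->d->sink: s->b: 4, b->d: 4, d->sink: 2.
Bottleneck = min = 2.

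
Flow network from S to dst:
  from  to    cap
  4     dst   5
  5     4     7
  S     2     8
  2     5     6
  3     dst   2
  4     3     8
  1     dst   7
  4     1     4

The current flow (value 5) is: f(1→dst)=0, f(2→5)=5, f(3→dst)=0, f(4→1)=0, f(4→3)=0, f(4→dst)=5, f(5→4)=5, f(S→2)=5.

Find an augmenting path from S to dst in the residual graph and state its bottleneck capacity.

S→2→5→4→1→dst, bottleneck 1

Residual along S→2→5→4→1→dst: S→2: 3, 2→5: 1, 5→4: 2, 4→1: 4, 1→dst: 7.
Bottleneck = min = 1.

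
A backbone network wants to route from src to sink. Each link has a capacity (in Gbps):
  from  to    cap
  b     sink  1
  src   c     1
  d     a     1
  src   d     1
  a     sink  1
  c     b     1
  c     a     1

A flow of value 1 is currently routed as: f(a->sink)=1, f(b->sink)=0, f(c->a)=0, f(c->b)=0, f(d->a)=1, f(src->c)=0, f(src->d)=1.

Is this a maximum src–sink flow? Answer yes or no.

No

Residual path src->c->b->sink has bottleneck 1 > 0.
Pushing 1 along it raises the flow to 2, so the given flow is not maximum.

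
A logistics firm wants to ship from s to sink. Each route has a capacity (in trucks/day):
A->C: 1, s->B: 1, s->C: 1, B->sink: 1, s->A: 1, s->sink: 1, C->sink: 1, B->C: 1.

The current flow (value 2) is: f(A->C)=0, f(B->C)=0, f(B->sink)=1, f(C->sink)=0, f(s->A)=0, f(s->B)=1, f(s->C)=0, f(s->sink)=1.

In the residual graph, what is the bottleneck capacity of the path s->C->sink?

1

Residual capacities along the path: s->C: 1, C->sink: 1.
Minimum is 1.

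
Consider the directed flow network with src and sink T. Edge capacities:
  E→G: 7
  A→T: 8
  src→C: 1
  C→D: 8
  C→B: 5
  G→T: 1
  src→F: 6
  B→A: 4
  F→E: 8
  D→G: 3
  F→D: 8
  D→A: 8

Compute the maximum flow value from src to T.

7

Augment src→C→B→A→T: bottleneck 1. Total 1.
Augment src→F→D→A→T: bottleneck 6. Total 7.
No augmenting path remains in the residual graph.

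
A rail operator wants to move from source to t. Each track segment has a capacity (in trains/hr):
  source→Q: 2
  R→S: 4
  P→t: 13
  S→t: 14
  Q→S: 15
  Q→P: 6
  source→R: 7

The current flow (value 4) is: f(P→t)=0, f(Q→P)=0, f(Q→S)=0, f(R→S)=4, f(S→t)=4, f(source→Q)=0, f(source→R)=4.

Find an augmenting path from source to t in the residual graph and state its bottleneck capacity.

source→Q→S→t, bottleneck 2

Residual along source→Q→S→t: source→Q: 2, Q→S: 15, S→t: 10.
Bottleneck = min = 2.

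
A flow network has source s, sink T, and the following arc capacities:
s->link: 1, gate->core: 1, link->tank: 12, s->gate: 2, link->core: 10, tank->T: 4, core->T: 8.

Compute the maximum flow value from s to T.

2

Augment s->link->tank->T: bottleneck 1. Total 1.
Augment s->gate->core->T: bottleneck 1. Total 2.
No augmenting path remains in the residual graph.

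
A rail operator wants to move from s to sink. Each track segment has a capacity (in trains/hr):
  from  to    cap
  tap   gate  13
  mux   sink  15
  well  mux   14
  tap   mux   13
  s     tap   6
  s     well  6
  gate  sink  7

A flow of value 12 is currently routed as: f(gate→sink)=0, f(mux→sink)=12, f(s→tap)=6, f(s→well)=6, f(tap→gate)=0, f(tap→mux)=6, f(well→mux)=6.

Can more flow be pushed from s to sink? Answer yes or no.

No

Residual reachable from s: {s}; sink is not reachable.
Saturated cut: s→well, s→tap with total capacity 12 = current flow value. Flow is maximum.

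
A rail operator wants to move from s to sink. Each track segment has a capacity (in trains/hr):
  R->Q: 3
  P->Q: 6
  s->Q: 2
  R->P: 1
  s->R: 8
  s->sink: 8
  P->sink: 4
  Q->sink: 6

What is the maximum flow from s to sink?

14

Augment s->sink: bottleneck 8. Total 8.
Augment s->Q->sink: bottleneck 2. Total 10.
Augment s->R->P->sink: bottleneck 1. Total 11.
Augment s->R->Q->sink: bottleneck 3. Total 14.
No augmenting path remains in the residual graph.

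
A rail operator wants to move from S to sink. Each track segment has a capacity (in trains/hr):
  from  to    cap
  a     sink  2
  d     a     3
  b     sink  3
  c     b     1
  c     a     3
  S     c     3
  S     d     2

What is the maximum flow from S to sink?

Augment S→d→a→sink: bottleneck 2. Total 2.
Augment S→c→b→sink: bottleneck 1. Total 3.
No augmenting path remains in the residual graph.

3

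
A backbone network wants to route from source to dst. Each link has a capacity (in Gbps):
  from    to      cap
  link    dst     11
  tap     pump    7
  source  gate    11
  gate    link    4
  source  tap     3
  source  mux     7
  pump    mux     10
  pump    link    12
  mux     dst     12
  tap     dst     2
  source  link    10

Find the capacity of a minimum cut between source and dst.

21

Max flow = 21 (via 5 augmenting paths).
In the residual at optimum, the set reachable from source is {gate, link, source}.
Cut edges: source→tap (cap 3), source→mux (cap 7), link→dst (cap 11). Sum = 21.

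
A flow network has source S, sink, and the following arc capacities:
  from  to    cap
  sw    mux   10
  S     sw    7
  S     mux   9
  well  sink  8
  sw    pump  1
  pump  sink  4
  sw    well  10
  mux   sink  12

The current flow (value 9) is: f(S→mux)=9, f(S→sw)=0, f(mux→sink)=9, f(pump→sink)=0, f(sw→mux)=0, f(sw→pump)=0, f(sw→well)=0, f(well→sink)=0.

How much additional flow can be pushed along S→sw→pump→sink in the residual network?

Residual capacities along the path: S→sw: 7, sw→pump: 1, pump→sink: 4.
Minimum is 1.

1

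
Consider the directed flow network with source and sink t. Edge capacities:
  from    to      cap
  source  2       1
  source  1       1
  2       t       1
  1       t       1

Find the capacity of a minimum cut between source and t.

2

Max flow = 2 (via 2 augmenting paths).
In the residual at optimum, the set reachable from source is {source}.
Cut edges: source->2 (cap 1), source->1 (cap 1). Sum = 2.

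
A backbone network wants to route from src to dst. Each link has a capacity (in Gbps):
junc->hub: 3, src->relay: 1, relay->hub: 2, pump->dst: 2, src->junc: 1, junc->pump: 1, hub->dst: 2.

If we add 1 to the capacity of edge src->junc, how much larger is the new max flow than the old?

1

Original max flow = 2.
After raising cap(src->junc), augmenting paths through that edge carry 1 more unit.
New max flow = 3. Increase = 1.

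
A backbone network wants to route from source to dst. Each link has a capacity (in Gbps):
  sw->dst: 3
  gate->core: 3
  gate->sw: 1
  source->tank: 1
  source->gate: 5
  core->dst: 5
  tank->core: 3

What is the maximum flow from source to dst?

5

Augment source->tank->core->dst: bottleneck 1. Total 1.
Augment source->gate->core->dst: bottleneck 3. Total 4.
Augment source->gate->sw->dst: bottleneck 1. Total 5.
No augmenting path remains in the residual graph.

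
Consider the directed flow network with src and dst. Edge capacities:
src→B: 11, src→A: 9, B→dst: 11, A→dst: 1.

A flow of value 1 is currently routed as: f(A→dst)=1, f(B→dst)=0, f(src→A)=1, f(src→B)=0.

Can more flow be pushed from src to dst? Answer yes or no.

Residual path src→B→dst has bottleneck 11 > 0.
Pushing 11 along it raises the flow to 12, so the given flow is not maximum.

Yes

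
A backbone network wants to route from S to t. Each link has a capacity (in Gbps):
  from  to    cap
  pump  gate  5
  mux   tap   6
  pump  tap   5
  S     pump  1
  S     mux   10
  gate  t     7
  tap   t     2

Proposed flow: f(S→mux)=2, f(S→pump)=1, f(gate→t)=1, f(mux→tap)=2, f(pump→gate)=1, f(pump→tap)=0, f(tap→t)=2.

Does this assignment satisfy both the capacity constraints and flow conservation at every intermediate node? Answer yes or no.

Every edge has 0 ≤ f(e) ≤ cap(e).
At each intermediate node, inflow equals outflow.

Yes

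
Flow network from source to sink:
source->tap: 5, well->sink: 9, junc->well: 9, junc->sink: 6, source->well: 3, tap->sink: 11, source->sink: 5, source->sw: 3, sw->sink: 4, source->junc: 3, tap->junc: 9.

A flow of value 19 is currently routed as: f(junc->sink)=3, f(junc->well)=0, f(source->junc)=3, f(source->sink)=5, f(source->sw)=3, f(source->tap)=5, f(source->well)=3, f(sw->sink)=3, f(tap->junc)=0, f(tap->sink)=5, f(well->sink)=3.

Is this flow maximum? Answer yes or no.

Yes

Residual reachable from source: {source}; sink is not reachable.
Saturated cut: source->sw, source->tap, source->junc, source->well, source->sink with total capacity 19 = current flow value. Flow is maximum.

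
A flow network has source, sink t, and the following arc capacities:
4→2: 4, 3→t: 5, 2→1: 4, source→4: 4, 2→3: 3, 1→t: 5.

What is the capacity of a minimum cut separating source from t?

4

Max flow = 4 (via 2 augmenting paths).
In the residual at optimum, the set reachable from source is {source}.
Cut edges: source→4 (cap 4). Sum = 4.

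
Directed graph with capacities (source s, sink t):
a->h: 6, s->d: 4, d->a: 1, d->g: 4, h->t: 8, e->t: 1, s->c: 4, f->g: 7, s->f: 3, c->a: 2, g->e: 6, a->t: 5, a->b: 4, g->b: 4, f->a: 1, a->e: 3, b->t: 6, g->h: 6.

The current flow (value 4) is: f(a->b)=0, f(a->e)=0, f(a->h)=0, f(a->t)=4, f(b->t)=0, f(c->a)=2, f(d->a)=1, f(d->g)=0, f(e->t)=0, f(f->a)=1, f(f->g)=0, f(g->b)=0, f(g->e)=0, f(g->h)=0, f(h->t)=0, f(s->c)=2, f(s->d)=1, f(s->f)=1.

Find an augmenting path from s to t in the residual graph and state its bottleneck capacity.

s->d->g->h->t, bottleneck 3

Residual along s->d->g->h->t: s->d: 3, d->g: 4, g->h: 6, h->t: 8.
Bottleneck = min = 3.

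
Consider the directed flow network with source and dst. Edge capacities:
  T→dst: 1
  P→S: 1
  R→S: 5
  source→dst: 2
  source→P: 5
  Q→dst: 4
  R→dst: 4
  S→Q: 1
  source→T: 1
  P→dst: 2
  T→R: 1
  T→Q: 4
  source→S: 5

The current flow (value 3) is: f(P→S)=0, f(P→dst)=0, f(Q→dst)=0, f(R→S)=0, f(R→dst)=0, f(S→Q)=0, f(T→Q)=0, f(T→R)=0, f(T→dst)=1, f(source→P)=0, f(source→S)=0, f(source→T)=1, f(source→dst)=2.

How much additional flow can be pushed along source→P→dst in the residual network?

Residual capacities along the path: source→P: 5, P→dst: 2.
Minimum is 2.

2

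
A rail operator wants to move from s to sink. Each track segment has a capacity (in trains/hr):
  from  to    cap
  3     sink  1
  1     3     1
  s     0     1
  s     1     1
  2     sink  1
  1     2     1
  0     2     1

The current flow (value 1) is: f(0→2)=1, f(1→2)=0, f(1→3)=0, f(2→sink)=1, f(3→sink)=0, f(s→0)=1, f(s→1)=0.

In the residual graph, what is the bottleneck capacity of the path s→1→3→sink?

Residual capacities along the path: s→1: 1, 1→3: 1, 3→sink: 1.
Minimum is 1.

1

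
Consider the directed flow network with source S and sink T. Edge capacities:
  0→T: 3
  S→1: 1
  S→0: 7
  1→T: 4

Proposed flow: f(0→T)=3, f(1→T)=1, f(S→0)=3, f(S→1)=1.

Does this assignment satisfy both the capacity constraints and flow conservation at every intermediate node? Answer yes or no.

Yes

Every edge has 0 ≤ f(e) ≤ cap(e).
At each intermediate node, inflow equals outflow.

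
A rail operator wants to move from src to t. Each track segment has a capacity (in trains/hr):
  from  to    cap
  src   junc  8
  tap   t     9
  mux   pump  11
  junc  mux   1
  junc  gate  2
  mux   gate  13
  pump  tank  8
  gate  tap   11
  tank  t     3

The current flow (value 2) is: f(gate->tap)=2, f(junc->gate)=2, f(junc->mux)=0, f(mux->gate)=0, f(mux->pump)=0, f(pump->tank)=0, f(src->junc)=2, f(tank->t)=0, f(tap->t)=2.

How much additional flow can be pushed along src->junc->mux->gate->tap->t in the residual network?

Residual capacities along the path: src->junc: 6, junc->mux: 1, mux->gate: 13, gate->tap: 9, tap->t: 7.
Minimum is 1.

1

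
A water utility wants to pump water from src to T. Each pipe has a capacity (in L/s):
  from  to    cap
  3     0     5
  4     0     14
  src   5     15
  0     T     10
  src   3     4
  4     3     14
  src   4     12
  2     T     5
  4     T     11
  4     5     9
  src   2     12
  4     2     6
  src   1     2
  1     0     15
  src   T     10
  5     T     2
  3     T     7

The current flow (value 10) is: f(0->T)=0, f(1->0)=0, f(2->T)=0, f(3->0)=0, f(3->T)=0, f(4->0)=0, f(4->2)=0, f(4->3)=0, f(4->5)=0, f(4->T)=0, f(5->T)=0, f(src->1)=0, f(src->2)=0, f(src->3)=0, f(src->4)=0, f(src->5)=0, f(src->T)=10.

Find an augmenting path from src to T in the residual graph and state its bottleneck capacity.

Residual along src->4->T: src->4: 12, 4->T: 11.
Bottleneck = min = 11.

src->4->T, bottleneck 11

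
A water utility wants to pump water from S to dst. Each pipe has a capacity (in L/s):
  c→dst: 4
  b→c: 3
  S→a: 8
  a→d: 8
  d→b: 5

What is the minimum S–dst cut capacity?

Max flow = 3 (via 1 augmenting path).
In the residual at optimum, the set reachable from S is {S, a, b, d}.
Cut edges: b→c (cap 3). Sum = 3.

3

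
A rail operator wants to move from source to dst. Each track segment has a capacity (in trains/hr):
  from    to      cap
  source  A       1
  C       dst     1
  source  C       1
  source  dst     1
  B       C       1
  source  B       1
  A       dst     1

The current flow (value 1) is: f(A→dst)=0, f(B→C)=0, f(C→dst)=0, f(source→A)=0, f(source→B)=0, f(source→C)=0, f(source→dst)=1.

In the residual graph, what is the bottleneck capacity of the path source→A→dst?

Residual capacities along the path: source→A: 1, A→dst: 1.
Minimum is 1.

1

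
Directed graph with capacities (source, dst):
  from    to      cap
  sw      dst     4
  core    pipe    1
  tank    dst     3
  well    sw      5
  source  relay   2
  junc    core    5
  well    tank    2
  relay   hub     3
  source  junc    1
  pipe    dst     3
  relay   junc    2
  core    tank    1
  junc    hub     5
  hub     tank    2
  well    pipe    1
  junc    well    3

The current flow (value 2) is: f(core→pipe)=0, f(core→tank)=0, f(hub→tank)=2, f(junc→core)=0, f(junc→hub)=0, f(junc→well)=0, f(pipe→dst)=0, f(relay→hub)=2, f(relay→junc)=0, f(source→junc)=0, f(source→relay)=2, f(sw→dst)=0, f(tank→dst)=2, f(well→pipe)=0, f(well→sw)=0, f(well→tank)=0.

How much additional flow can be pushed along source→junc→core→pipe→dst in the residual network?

Residual capacities along the path: source→junc: 1, junc→core: 5, core→pipe: 1, pipe→dst: 3.
Minimum is 1.

1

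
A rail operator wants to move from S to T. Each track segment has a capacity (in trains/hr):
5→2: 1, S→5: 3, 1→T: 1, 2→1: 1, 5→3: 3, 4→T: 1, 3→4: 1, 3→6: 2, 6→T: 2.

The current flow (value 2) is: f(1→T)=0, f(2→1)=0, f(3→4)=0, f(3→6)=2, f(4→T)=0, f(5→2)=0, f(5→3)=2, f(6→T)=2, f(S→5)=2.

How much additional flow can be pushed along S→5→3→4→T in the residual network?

Residual capacities along the path: S→5: 1, 5→3: 1, 3→4: 1, 4→T: 1.
Minimum is 1.

1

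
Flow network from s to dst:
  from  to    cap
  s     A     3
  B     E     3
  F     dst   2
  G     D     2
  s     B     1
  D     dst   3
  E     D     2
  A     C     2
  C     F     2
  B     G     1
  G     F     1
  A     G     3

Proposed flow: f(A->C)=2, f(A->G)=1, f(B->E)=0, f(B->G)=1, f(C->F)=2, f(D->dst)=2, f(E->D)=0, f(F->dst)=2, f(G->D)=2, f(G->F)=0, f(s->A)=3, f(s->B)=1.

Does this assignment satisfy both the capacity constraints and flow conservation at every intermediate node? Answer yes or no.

Every edge has 0 ≤ f(e) ≤ cap(e).
At each intermediate node, inflow equals outflow.

Yes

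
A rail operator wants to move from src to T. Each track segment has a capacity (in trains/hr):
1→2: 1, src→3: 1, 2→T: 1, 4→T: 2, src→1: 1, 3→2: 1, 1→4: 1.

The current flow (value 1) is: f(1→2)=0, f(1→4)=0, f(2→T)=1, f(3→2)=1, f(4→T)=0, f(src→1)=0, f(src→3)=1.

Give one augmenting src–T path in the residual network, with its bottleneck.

Residual along src→1→4→T: src→1: 1, 1→4: 1, 4→T: 2.
Bottleneck = min = 1.

src→1→4→T, bottleneck 1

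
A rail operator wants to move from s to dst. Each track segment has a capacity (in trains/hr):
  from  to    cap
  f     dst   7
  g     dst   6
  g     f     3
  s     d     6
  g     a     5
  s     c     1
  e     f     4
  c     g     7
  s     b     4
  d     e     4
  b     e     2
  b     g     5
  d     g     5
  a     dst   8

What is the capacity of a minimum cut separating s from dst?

Max flow = 11 (via 6 augmenting paths).
In the residual at optimum, the set reachable from s is {s}.
Cut edges: s→d (cap 6), s→b (cap 4), s→c (cap 1). Sum = 11.

11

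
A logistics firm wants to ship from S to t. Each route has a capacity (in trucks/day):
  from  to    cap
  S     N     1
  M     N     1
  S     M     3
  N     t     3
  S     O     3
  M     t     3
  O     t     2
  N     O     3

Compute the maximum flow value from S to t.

6

Augment S->M->t: bottleneck 3. Total 3.
Augment S->N->t: bottleneck 1. Total 4.
Augment S->O->t: bottleneck 2. Total 6.
No augmenting path remains in the residual graph.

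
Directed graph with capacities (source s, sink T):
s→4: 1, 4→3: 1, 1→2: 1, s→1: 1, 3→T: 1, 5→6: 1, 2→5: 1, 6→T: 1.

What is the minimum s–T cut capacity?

Max flow = 2 (via 2 augmenting paths).
In the residual at optimum, the set reachable from s is {s}.
Cut edges: s→4 (cap 1), s→1 (cap 1). Sum = 2.

2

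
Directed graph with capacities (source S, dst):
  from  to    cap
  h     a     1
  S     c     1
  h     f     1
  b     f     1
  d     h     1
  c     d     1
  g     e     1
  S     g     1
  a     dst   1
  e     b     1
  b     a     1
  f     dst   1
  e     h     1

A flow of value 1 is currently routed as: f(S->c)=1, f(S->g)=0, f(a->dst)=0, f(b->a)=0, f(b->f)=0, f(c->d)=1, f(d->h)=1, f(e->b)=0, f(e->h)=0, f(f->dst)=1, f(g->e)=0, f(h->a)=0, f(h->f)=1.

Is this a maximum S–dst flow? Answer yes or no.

Residual path S->g->e->h->a->dst has bottleneck 1 > 0.
Pushing 1 along it raises the flow to 2, so the given flow is not maximum.

No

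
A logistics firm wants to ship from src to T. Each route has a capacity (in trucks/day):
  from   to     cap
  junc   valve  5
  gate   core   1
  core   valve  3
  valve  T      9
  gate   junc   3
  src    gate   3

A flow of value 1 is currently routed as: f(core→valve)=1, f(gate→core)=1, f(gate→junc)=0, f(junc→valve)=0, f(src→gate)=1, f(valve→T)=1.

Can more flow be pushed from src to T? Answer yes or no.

Yes

Residual path src→gate→junc→valve→T has bottleneck 2 > 0.
Pushing 2 along it raises the flow to 3, so the given flow is not maximum.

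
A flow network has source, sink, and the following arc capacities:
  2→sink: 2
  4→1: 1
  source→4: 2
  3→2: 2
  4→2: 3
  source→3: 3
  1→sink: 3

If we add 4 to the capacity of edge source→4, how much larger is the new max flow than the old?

0

Original max flow = 3.
Edge source→4 does not cross the min cut (source side {2, 3, 4, source}), so extra capacity there cannot help.
New max flow = 3. Increase = 0.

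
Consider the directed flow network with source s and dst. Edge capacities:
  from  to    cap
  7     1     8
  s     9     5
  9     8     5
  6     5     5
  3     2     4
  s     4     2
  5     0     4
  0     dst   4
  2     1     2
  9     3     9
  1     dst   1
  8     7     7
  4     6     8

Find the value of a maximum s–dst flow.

3

Augment s→4→6→5→0→dst: bottleneck 2. Total 2.
Augment s→9→3→2→1→dst: bottleneck 1. Total 3.
No augmenting path remains in the residual graph.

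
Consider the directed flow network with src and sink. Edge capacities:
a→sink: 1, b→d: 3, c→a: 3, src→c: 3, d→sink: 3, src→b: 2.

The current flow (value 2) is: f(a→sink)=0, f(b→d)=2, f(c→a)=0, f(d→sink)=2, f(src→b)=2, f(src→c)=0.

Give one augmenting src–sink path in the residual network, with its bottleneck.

Residual along src→c→a→sink: src→c: 3, c→a: 3, a→sink: 1.
Bottleneck = min = 1.

src→c→a→sink, bottleneck 1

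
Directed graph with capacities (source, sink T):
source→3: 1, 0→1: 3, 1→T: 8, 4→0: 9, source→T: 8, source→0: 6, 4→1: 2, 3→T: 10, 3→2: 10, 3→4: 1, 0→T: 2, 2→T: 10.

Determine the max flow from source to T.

14

Augment source→T: bottleneck 8. Total 8.
Augment source→3→T: bottleneck 1. Total 9.
Augment source→0→T: bottleneck 2. Total 11.
Augment source→0→1→T: bottleneck 3. Total 14.
No augmenting path remains in the residual graph.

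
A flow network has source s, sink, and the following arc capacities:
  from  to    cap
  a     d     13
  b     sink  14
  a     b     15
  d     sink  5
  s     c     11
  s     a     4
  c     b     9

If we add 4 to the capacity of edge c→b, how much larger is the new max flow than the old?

Original max flow = 13.
After raising cap(c→b), augmenting paths through that edge carry 2 more units.
New max flow = 15. Increase = 2.

2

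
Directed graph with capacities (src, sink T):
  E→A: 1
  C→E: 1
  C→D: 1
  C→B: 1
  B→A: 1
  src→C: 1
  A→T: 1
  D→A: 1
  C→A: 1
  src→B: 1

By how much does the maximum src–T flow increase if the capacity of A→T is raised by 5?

Original max flow = 1.
After raising cap(A→T), augmenting paths through that edge carry 1 more unit.
New max flow = 2. Increase = 1.

1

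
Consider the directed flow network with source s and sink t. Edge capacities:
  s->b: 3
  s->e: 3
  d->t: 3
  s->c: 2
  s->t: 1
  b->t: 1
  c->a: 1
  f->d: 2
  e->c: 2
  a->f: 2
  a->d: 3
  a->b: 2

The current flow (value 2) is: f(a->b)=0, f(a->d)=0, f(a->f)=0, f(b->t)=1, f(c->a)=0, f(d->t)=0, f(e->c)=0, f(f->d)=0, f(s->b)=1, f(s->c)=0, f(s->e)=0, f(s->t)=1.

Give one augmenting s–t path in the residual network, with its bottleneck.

s->c->a->d->t, bottleneck 1

Residual along s->c->a->d->t: s->c: 2, c->a: 1, a->d: 3, d->t: 3.
Bottleneck = min = 1.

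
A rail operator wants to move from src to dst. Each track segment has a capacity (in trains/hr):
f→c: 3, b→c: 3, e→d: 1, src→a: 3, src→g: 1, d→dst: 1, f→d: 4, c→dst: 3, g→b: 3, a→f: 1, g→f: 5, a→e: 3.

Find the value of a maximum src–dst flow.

Augment src→a→e→d→dst: bottleneck 1. Total 1.
Augment src→a→f→c→dst: bottleneck 1. Total 2.
Augment src→g→f→c→dst: bottleneck 1. Total 3.
No augmenting path remains in the residual graph.

3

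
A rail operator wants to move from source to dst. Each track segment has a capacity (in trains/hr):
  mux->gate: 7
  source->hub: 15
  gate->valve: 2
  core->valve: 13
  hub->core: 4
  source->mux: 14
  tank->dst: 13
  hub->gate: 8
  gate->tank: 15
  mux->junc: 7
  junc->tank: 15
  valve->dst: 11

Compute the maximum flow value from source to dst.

19

Augment source->hub->core->valve->dst: bottleneck 4. Total 4.
Augment source->hub->gate->valve->dst: bottleneck 2. Total 6.
Augment source->hub->gate->tank->dst: bottleneck 6. Total 12.
Augment source->mux->gate->tank->dst: bottleneck 7. Total 19.
No augmenting path remains in the residual graph.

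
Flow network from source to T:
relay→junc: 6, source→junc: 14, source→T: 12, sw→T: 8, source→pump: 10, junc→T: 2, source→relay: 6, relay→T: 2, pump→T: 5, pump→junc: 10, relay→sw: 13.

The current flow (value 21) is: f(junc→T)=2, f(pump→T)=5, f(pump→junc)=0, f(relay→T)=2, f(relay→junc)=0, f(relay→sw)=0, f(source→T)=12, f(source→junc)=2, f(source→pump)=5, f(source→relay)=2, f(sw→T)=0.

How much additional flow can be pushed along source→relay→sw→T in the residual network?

Residual capacities along the path: source→relay: 4, relay→sw: 13, sw→T: 8.
Minimum is 4.

4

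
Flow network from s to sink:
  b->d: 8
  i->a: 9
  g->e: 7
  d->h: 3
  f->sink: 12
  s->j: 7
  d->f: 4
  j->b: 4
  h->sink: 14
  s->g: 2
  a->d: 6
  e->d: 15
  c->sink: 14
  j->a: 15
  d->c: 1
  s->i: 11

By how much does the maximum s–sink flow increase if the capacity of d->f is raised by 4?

Original max flow = 8.
After raising cap(d->f), augmenting paths through that edge carry 4 more units.
New max flow = 12. Increase = 4.

4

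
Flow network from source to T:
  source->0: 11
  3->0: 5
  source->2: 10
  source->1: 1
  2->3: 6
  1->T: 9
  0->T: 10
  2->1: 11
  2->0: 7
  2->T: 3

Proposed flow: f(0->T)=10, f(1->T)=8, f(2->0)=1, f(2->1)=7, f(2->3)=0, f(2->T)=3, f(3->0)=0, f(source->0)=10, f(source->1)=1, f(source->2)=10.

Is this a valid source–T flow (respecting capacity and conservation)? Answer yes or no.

No

Conservation fails at 2: inflow 10 ≠ outflow 11.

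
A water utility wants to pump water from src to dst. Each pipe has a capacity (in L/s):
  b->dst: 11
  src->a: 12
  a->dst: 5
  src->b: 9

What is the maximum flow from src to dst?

Augment src->a->dst: bottleneck 5. Total 5.
Augment src->b->dst: bottleneck 9. Total 14.
No augmenting path remains in the residual graph.

14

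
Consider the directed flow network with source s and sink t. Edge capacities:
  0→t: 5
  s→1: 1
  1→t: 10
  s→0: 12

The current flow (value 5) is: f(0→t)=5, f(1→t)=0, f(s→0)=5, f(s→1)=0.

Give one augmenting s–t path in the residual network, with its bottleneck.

Residual along s→1→t: s→1: 1, 1→t: 10.
Bottleneck = min = 1.

s→1→t, bottleneck 1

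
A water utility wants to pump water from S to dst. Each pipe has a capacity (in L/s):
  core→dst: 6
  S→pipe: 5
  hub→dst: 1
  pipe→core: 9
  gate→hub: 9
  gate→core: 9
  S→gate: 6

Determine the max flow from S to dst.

Augment S→gate→hub→dst: bottleneck 1. Total 1.
Augment S→gate→core→dst: bottleneck 5. Total 6.
Augment S→pipe→core→dst: bottleneck 1. Total 7.
No augmenting path remains in the residual graph.

7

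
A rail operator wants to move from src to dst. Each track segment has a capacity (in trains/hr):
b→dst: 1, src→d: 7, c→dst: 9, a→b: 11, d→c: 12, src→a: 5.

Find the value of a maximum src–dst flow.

Augment src→a→b→dst: bottleneck 1. Total 1.
Augment src→d→c→dst: bottleneck 7. Total 8.
No augmenting path remains in the residual graph.

8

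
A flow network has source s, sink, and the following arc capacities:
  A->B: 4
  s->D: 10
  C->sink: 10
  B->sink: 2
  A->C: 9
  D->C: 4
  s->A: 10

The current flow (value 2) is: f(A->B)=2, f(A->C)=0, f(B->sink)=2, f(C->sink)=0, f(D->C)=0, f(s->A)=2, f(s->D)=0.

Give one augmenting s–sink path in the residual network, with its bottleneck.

s->A->C->sink, bottleneck 8

Residual along s->A->C->sink: s->A: 8, A->C: 9, C->sink: 10.
Bottleneck = min = 8.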